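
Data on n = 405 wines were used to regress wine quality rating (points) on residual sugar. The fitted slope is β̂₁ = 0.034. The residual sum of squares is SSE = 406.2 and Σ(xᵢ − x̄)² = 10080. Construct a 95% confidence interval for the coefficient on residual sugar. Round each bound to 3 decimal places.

(0.014, 0.054)

MSE = SSE/(n − 2) = 406.2/403 = 1.00794.
SE(β̂₁) = √(MSE/Sₓₓ) = √(1.00794/10080) = 0.0099997.
df = n − 2 = 403.
t* = t_{0.025, 403} = 1.965868.
Margin = t* × SE = 1.965868 × 0.0099997 = 0.01966.
CI: 0.034 ± 0.01966 → (0.014, 0.054).
With 95% confidence, each one-unit increase in residual sugar is associated with a change of between 0.014 and 0.054 points in wine quality rating.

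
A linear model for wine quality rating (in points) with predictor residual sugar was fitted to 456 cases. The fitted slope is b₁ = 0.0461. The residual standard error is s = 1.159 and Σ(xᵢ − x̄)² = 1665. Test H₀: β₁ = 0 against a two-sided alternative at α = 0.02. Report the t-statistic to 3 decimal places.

t = 1.623

SE(b₁) = s/√Sₓₓ = 1.159/√1665 = 0.0284038.
t = 0.0461 / 0.0284038 = 1.623.
df = n − 2 = 454.
Two-sided p ≈ 0.1053, which is ≥ 0.02, so fail to reject H₀.
The data do not give significant evidence of an association between residual sugar and wine quality rating.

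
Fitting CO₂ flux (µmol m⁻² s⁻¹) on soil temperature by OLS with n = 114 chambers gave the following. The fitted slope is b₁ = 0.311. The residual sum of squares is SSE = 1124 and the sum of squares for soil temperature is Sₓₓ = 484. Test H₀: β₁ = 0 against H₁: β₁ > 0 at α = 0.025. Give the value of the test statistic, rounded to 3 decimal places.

MSE = SSE/(n − 2) = 1124/112 = 10.0357.
SE(b₁) = √(MSE/Sₓₓ) = √(10.0357/484) = 0.143996.
t = 0.311 / 0.143996 = 2.160.
df = n − 2 = 112.
One-sided p ≈ 0.0165, which is < 0.025, so reject H₀.
There is evidence that the true slope on soil temperature is positive.

t = 2.160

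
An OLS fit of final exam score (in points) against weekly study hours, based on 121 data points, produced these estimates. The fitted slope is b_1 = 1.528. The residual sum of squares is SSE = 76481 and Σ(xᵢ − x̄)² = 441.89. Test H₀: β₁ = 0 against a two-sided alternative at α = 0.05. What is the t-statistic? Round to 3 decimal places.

t = 1.267

MSE = SSE/(n − 2) = 76481/119 = 642.697.
SE(b_1) = √(MSE/Sₓₓ) = √(642.697/441.89) = 1.206.
t = 1.528 / 1.206 = 1.267.
df = n − 2 = 119.
Two-sided p ≈ 0.2076, which is ≥ 0.05, so fail to reject H₀.
The data do not give significant evidence of an association between weekly study hours and final exam score.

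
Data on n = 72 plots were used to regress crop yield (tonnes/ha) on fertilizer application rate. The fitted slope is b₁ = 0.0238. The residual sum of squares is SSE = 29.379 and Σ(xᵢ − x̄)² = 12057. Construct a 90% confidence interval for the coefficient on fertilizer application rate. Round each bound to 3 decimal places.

(0.014, 0.034)

MSE = SSE/(n − 2) = 29.379/70 = 0.4197.
SE(b₁) = √(MSE/Sₓₓ) = √(0.4197/12057) = 0.00589997.
df = n − 2 = 70.
t* = t_{0.05, 70} = 1.666914.
Margin = t* × SE = 1.666914 × 0.00589997 = 0.00983.
CI: 0.0238 ± 0.00983 → (0.014, 0.034).
With 90% confidence, each one-unit increase in fertilizer application rate is associated with a change of between 0.014 and 0.034 tonnes/ha in crop yield.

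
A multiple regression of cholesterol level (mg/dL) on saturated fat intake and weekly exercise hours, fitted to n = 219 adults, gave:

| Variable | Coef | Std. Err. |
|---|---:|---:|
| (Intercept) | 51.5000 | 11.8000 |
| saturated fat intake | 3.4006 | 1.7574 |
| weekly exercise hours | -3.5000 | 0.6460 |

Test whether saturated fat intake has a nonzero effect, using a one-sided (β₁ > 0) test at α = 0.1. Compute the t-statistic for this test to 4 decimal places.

Read off: b = 3.4006, SE = 1.7574 for saturated fat intake.
H₀: β₁ = 0 vs H₁: β₁ > 0.
t = 3.4006 / 1.7574 = 1.9350.
df = n − k − 1 = 219 − 2 − 1 = 216.
One-sided p ≈ 0.0271, which is < 0.1, so reject H₀.
There is evidence that the true slope on saturated fat intake is positive, holding the other predictors fixed.

t = 1.9350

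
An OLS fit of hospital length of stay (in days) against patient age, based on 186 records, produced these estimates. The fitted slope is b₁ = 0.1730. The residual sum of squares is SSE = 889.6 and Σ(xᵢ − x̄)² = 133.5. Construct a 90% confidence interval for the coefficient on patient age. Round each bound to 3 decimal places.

MSE = SSE/(n − 2) = 889.6/184 = 4.83478.
SE(b₁) = √(MSE/Sₓₓ) = √(4.83478/133.5) = 0.190304.
df = n − 2 = 184.
t* = t_{0.05, 184} = 1.653177.
Margin = t* × SE = 1.653177 × 0.190304 = 0.31461.
CI: 0.1730 ± 0.31461 → (-0.142, 0.488).
With 90% confidence, each one-unit increase in patient age is associated with a change of between -0.142 and 0.488 days in hospital length of stay.

(-0.142, 0.488)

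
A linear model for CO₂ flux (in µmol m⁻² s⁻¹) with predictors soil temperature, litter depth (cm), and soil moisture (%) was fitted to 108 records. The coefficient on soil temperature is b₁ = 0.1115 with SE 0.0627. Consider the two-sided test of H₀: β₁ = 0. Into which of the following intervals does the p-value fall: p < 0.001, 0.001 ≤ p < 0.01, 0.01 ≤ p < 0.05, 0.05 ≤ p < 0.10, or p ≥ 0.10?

0.05 ≤ p < 0.10

t = 0.1115 / 0.0627 = 1.778.
df = n − k − 1 = 108 − 3 − 1 = 104.
Two-sided p = 2·P(T_{104} > |t|) ≈ 0.0783.
So 0.05 ≤ p < 0.10.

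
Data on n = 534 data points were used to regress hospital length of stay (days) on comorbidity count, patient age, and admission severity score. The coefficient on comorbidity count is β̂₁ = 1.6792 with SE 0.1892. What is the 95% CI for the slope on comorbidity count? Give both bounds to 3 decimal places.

df = n − k − 1 = 534 − 3 − 1 = 530.
t* = t_{0.025, 530} = 1.96445.
Margin = t* × SE = 1.96445 × 0.1892 = 0.37167.
CI: 1.6792 ± 0.37167 → (1.308, 2.051).
With 95% confidence, each one-unit increase in comorbidity count is associated with a change of between 1.308 and 2.051 days in hospital length of stay, holding the other predictors fixed.

(1.308, 2.051)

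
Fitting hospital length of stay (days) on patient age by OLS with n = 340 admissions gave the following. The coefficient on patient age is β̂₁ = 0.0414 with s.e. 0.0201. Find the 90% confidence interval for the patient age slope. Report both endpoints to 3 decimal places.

df = n − 2 = 340 − 2 = 338.
t* = t_{0.05, 338} = 1.649374.
Margin = t* × SE = 1.649374 × 0.0201 = 0.03315.
CI: 0.0414 ± 0.03315 → (0.008, 0.075).
With 90% confidence, each one-unit increase in patient age is associated with a change of between 0.008 and 0.075 days in hospital length of stay.

(0.008, 0.075)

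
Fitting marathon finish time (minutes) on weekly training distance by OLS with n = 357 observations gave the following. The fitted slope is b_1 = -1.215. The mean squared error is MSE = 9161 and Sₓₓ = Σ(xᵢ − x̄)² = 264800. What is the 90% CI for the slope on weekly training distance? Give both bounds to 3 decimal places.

SE(b_1) = √(MSE/Sₓₓ) = √(9161/264800) = 0.186.
df = n − 2 = 355.
t* = t_{0.05, 355} = 1.649157.
Margin = t* × SE = 1.649157 × 0.186 = 0.30674.
CI: -1.215 ± 0.30674 → (-1.522, -0.908).
With 90% confidence, each one-unit increase in weekly training distance is associated with a change of between -1.522 and -0.908 minutes in marathon finish time.

(-1.522, -0.908)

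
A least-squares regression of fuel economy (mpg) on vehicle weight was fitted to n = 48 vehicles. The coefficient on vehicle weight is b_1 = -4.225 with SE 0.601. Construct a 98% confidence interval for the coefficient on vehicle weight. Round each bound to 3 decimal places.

df = n − 2 = 48 − 2 = 46.
t* = t_{0.01, 46} = 2.410188.
Margin = t* × SE = 2.410188 × 0.601 = 1.44852.
CI: -4.225 ± 1.44852 → (-5.674, -2.776).
With 98% confidence, each one-unit increase in vehicle weight is associated with a change of between -5.674 and -2.776 mpg in fuel economy.

(-5.674, -2.776)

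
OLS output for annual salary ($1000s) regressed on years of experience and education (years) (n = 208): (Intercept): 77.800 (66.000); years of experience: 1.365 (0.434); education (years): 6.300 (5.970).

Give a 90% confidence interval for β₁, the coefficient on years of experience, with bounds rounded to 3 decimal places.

Read off: b = 1.365, SE = 0.434 for years of experience.
df = n − k − 1 = 208 − 2 − 1 = 205.
t* = t_{0.05, 205} = 1.652321.
Margin = t* × SE = 1.652321 × 0.434 = 0.71711.
CI: 1.365 ± 0.71711 → (0.648, 2.082).

(0.648, 2.082)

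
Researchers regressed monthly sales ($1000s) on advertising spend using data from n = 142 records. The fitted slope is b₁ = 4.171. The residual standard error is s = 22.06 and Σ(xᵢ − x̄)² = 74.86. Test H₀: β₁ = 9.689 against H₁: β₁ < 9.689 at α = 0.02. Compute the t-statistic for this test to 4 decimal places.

t = -2.1642

SE(b₁) = s/√Sₓₓ = 22.06/√74.86 = 2.54965.
t = (4.171 − 9.689) / 2.54965 = -2.1642.
df = n − 2 = 140.
One-sided p ≈ 0.0161, which is < 0.02, so reject H₀.
There is evidence that the true slope on advertising spend is below 9.689 $1000s per unit.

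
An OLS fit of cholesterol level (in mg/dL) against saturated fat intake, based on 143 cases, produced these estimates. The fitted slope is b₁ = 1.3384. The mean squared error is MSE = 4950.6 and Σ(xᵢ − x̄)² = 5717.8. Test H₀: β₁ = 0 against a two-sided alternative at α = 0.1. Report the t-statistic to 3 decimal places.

t = 1.438

SE(b₁) = √(MSE/Sₓₓ) = √(4950.6/5717.8) = 0.930496.
t = 1.3384 / 0.930496 = 1.438.
df = n − 2 = 141.
Two-sided p ≈ 0.1525, which is ≥ 0.1, so fail to reject H₀.
The data do not give significant evidence of an association between saturated fat intake and cholesterol level.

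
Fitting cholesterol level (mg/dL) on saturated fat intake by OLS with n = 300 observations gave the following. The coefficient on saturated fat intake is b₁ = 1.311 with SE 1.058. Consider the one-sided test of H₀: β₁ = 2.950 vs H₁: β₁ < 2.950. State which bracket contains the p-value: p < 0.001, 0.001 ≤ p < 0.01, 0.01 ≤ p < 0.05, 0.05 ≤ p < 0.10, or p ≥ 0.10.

0.05 ≤ p < 0.10

t = (1.311 − 2.950) / 1.058 = -1.549.
df = n − 2 = 300 − 2 = 298.
One-sided p = P(T_{298} < t) ≈ 0.0612.
So 0.05 ≤ p < 0.10.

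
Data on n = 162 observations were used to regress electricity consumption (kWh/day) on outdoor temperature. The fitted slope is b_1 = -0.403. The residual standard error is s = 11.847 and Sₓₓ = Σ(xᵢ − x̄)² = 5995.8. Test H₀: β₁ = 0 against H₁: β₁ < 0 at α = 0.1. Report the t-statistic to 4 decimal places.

SE(b_1) = s/√Sₓₓ = 11.847/√5995.8 = 0.152998.
t = -0.403 / 0.152998 = -2.6340.
df = n − 2 = 160.
One-sided p ≈ 0.0046, which is < 0.1, so reject H₀.
There is evidence that the true slope on outdoor temperature is negative.

t = -2.6340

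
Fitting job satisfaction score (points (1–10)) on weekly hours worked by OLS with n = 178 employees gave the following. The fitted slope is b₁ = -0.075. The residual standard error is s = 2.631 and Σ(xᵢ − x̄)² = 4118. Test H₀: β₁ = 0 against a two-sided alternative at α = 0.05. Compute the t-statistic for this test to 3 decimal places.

t = -1.829

SE(b₁) = s/√Sₓₓ = 2.631/√4118 = 0.0409994.
t = -0.075 / 0.0409994 = -1.829.
df = n − 2 = 176.
Two-sided p ≈ 0.0690, which is ≥ 0.05, so fail to reject H₀.
The data do not give significant evidence of an association between weekly hours worked and job satisfaction score.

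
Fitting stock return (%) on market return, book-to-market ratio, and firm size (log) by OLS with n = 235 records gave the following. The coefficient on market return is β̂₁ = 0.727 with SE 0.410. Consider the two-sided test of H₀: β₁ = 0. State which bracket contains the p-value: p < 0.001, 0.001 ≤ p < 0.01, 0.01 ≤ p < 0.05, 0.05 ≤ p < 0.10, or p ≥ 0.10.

t = 0.727 / 0.410 = 1.773.
df = n − k − 1 = 235 − 3 − 1 = 231.
Two-sided p = 2·P(T_{231} > |t|) ≈ 0.0775.
So 0.05 ≤ p < 0.10.

0.05 ≤ p < 0.10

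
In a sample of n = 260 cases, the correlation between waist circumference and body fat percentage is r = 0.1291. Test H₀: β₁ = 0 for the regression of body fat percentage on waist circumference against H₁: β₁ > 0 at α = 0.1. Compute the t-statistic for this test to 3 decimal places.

t = r·√(n − 2)/√(1 − r²) = 0.1291·√258/√0.983333 = 2.091.
df = n − 2 = 258.
One-sided p ≈ 0.0187, which is < 0.1, so reject H₀.
There is evidence of a linear association between waist circumference and body fat percentage.

t = 2.091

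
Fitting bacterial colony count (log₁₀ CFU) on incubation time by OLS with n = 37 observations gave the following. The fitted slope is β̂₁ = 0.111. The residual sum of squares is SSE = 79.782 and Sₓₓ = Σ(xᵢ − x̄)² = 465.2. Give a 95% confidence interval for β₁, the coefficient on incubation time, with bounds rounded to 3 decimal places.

MSE = SSE/(n − 2) = 79.782/35 = 2.27949.
SE(β̂₁) = √(MSE/Sₓₓ) = √(2.27949/465.2) = 0.0700001.
df = n − 2 = 35.
t* = t_{0.025, 35} = 2.030108.
Margin = t* × SE = 2.030108 × 0.0700001 = 0.14211.
CI: 0.111 ± 0.14211 → (-0.031, 0.253).
With 95% confidence, each one-unit increase in incubation time is associated with a change of between -0.031 and 0.253 log₁₀ CFU in bacterial colony count.

(-0.031, 0.253)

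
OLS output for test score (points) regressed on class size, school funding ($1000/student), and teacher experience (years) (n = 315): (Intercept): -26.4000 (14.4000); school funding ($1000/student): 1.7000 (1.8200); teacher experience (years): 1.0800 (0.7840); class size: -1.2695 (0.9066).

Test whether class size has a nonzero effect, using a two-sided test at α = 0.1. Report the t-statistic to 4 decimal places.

Read off: b = -1.2695, SE = 0.9066 for class size.
H₀: β₁ = 0 vs H₁: β₁ ≠ 0.
t = -1.2695 / 0.9066 = -1.4003.
df = n − k − 1 = 315 − 3 − 1 = 311.
Two-sided p ≈ 0.1624, which is ≥ 0.1, so fail to reject H₀.
The data do not give significant evidence of an association between class size and test score, after adjusting for the other predictors.

t = -1.4003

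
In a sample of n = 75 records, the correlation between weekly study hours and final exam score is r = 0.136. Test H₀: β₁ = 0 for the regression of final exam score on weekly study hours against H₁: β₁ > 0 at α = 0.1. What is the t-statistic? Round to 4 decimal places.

t = 1.1729

t = r·√(n − 2)/√(1 − r²) = 0.136·√73/√0.981504 = 1.1729.
df = n − 2 = 73.
One-sided p ≈ 0.1223, which is ≥ 0.1, so fail to reject H₀.
The data do not give significant evidence of a linear association between weekly study hours and final exam score.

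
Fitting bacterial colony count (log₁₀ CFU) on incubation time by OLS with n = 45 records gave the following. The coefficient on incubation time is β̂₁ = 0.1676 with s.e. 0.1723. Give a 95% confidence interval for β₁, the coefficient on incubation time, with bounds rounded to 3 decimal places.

(-0.180, 0.515)

df = n − 2 = 45 − 2 = 43.
t* = t_{0.025, 43} = 2.016692.
Margin = t* × SE = 2.016692 × 0.1723 = 0.34748.
CI: 0.1676 ± 0.34748 → (-0.180, 0.515).
With 95% confidence, each one-unit increase in incubation time is associated with a change of between -0.180 and 0.515 log₁₀ CFU in bacterial colony count.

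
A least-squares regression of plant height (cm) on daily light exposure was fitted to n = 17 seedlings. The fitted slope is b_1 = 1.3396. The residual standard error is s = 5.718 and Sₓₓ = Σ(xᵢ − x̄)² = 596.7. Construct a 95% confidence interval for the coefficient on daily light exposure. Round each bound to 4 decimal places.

SE(b_1) = s/√Sₓₓ = 5.718/√596.7 = 0.234081.
df = n − 2 = 15.
t* = t_{0.025, 15} = 2.13145.
Margin = t* × SE = 2.13145 × 0.234081 = 0.498932.
CI: 1.3396 ± 0.498932 → (0.8407, 1.8385).
With 95% confidence, each one-unit increase in daily light exposure is associated with a change of between 0.8407 and 1.8385 cm in plant height.

(0.8407, 1.8385)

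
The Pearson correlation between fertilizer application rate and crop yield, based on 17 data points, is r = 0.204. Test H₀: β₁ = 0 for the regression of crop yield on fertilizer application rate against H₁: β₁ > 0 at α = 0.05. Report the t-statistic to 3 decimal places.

t = 0.807

t = r·√(n − 2)/√(1 − r²) = 0.204·√15/√0.958384 = 0.807.
df = n − 2 = 15.
One-sided p ≈ 0.2161, which is ≥ 0.05, so fail to reject H₀.
The data do not give significant evidence of a linear association between fertilizer application rate and crop yield.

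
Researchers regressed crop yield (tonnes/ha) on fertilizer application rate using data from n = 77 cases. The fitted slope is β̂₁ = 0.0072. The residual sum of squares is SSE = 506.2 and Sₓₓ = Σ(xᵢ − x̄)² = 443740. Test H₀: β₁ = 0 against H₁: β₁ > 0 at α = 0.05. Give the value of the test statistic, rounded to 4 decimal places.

MSE = SSE/(n − 2) = 506.2/75 = 6.74933.
SE(β̂₁) = √(MSE/Sₓₓ) = √(6.74933/443740) = 0.00390001.
t = 0.0072 / 0.00390001 = 1.8461.
df = n − 2 = 75.
One-sided p ≈ 0.0344, which is < 0.05, so reject H₀.
There is evidence that the true slope on fertilizer application rate is positive.

t = 1.8461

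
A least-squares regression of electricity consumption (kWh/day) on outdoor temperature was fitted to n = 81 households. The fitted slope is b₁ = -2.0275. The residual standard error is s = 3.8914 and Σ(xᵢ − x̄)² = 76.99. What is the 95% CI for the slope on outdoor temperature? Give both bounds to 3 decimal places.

(-2.910, -1.145)

SE(b₁) = s/√Sₓₓ = 3.8914/√76.99 = 0.443495.
df = n − 2 = 79.
t* = t_{0.025, 79} = 1.99045.
Margin = t* × SE = 1.99045 × 0.443495 = 0.88275.
CI: -2.0275 ± 0.88275 → (-2.910, -1.145).
With 95% confidence, each one-unit increase in outdoor temperature is associated with a change of between -2.910 and -1.145 kWh/day in electricity consumption.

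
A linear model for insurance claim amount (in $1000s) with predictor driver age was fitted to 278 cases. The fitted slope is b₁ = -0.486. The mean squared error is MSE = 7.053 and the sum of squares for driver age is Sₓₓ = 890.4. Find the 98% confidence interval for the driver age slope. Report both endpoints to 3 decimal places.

SE(b₁) = √(MSE/Sₓₓ) = √(7.053/890.4) = 0.0890009.
df = n − 2 = 276.
t* = t_{0.01, 276} = 2.339934.
Margin = t* × SE = 2.339934 × 0.0890009 = 0.20826.
CI: -0.486 ± 0.20826 → (-0.694, -0.278).
With 98% confidence, each one-unit increase in driver age is associated with a change of between -0.694 and -0.278 $1000s in insurance claim amount.

(-0.694, -0.278)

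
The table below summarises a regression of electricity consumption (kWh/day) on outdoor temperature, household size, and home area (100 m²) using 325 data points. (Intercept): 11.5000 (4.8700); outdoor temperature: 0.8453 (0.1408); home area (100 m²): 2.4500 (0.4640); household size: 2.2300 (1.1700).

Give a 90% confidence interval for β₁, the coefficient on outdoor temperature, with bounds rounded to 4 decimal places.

(0.6130, 1.0776)

Read off: b = 0.8453, SE = 0.1408 for outdoor temperature.
df = n − k − 1 = 325 − 3 − 1 = 321.
t* = t_{0.05, 321} = 1.649614.
Margin = t* × SE = 1.649614 × 0.1408 = 0.232266.
CI: 0.8453 ± 0.232266 → (0.6130, 1.0776).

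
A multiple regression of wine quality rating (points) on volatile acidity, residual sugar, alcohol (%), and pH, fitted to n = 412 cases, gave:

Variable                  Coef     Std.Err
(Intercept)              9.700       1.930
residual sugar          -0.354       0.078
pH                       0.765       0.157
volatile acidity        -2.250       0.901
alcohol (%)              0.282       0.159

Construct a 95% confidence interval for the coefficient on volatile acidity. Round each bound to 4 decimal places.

Read off: b = -2.250, SE = 0.901 for volatile acidity.
df = n − k − 1 = 412 − 4 − 1 = 407.
t* = t_{0.025, 407} = 1.96581.
Margin = t* × SE = 1.96581 × 0.901 = 1.771195.
CI: -2.250 ± 1.771195 → (-4.0212, -0.4788).

(-4.0212, -0.4788)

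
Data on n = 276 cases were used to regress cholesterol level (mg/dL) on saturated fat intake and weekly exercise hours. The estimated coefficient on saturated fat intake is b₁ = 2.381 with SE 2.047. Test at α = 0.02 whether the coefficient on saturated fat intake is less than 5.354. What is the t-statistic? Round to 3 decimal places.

H₀: β₁ = 5.354 vs H₁: β₁ < 5.354.
t = (b₁ − β₁⁰)/SE = (2.381 − 5.354) / 2.047 = -1.452.
df = n − k − 1 = 276 − 2 − 1 = 273.
One-sided p ≈ 0.0738, which is ≥ 0.02, so fail to reject H₀.
The data do not give significant evidence that the true slope on saturated fat intake is below 5.354 mg/dL per unit, holding the other predictors fixed.

t = -1.452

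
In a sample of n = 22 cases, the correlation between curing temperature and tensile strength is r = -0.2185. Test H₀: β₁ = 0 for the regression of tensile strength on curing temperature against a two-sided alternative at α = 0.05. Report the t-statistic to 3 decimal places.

t = r·√(n − 2)/√(1 − r²) = -0.2185·√20/√0.952258 = -1.001.
df = n − 2 = 20.
Two-sided p ≈ 0.3286, which is ≥ 0.05, so fail to reject H₀.
The data do not give significant evidence of a linear association between curing temperature and tensile strength.

t = -1.001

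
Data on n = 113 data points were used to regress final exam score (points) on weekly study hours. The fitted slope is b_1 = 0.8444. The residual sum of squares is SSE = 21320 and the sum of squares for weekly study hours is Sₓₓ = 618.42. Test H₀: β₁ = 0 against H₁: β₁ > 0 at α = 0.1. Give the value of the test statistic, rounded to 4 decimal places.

t = 1.5152

MSE = SSE/(n − 2) = 21320/111 = 192.072.
SE(b_1) = √(MSE/Sₓₓ) = √(192.072/618.42) = 0.557302.
t = 0.8444 / 0.557302 = 1.5152.
df = n − 2 = 111.
One-sided p ≈ 0.0663, which is < 0.1, so reject H₀.
There is evidence that the true slope on weekly study hours is positive.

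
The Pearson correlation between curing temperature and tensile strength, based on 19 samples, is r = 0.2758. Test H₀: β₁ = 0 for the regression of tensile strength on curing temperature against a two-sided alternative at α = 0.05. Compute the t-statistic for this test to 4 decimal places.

t = 1.1830

t = r·√(n − 2)/√(1 − r²) = 0.2758·√17/√0.923934 = 1.1830.
df = n − 2 = 17.
Two-sided p ≈ 0.2531, which is ≥ 0.05, so fail to reject H₀.
The data do not give significant evidence of a linear association between curing temperature and tensile strength.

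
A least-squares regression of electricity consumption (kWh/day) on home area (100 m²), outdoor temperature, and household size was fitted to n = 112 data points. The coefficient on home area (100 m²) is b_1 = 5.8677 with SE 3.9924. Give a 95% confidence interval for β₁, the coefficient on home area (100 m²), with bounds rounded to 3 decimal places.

df = n − k − 1 = 112 − 3 − 1 = 108.
t* = t_{0.025, 108} = 1.982173.
Margin = t* × SE = 1.982173 × 3.9924 = 7.91363.
CI: 5.8677 ± 7.91363 → (-2.046, 13.781).
With 95% confidence, each one-unit increase in home area (100 m²) is associated with a change of between -2.046 and 13.781 kWh/day in electricity consumption, holding the other predictors fixed.

(-2.046, 13.781)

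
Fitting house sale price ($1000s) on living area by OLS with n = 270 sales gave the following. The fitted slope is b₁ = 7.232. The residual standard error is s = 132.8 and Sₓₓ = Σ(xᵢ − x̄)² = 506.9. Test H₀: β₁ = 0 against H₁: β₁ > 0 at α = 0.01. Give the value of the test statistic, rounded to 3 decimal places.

SE(b₁) = s/√Sₓₓ = 132.8/√506.9 = 5.89844.
t = 7.232 / 5.89844 = 1.226.
df = n − 2 = 268.
One-sided p ≈ 0.1106, which is ≥ 0.01, so fail to reject H₀.
The data do not give significant evidence that the true slope on living area is positive.

t = 1.226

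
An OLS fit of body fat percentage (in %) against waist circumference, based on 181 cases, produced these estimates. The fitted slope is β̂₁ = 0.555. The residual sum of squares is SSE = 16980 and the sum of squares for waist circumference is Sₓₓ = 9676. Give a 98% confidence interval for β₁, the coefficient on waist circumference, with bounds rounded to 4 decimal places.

(0.3226, 0.7874)

MSE = SSE/(n − 2) = 16980/179 = 94.8603.
SE(β̂₁) = √(MSE/Sₓₓ) = √(94.8603/9676) = 0.0990135.
df = n − 2 = 179.
t* = t_{0.01, 179} = 2.34736.
Margin = t* × SE = 2.34736 × 0.0990135 = 0.232420.
CI: 0.555 ± 0.232420 → (0.3226, 0.7874).
With 98% confidence, each one-unit increase in waist circumference is associated with a change of between 0.3226 and 0.7874 % in body fat percentage.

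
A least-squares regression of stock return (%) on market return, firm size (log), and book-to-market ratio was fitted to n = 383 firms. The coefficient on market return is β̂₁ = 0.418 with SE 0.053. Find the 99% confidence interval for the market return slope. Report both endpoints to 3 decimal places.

df = n − k − 1 = 383 − 3 − 1 = 379.
t* = t_{0.005, 379} = 2.588863.
Margin = t* × SE = 2.588863 × 0.053 = 0.13721.
CI: 0.418 ± 0.13721 → (0.281, 0.555).
With 99% confidence, each one-unit increase in market return is associated with a change of between 0.281 and 0.555 % in stock return, holding the other predictors fixed.

(0.281, 0.555)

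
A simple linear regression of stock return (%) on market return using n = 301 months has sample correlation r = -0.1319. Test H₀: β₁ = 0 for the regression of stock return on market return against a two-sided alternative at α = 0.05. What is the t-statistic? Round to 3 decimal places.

t = r·√(n − 2)/√(1 − r²) = -0.1319·√299/√0.982602 = -2.301.
df = n − 2 = 299.
Two-sided p ≈ 0.0221, which is < 0.05, so reject H₀.
There is evidence of a linear association between market return and stock return.

t = -2.301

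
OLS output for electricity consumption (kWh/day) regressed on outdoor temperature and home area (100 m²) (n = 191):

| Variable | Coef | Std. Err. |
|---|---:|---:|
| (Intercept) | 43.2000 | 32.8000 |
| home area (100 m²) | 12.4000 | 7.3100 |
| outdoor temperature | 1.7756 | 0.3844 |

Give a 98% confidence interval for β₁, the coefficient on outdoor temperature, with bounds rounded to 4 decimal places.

(0.8737, 2.6775)

Read off: b = 1.7756, SE = 0.3844 for outdoor temperature.
df = n − k − 1 = 191 − 2 − 1 = 188.
t* = t_{0.01, 188} = 2.346346.
Margin = t* × SE = 2.346346 × 0.3844 = 0.901935.
CI: 1.7756 ± 0.901935 → (0.8737, 2.6775).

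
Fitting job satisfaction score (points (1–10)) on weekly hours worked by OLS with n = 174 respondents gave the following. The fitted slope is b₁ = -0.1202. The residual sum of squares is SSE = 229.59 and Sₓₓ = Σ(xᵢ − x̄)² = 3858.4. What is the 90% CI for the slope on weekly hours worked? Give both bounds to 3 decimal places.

MSE = SSE/(n − 2) = 229.59/172 = 1.33483.
SE(b₁) = √(MSE/Sₓₓ) = √(1.33483/3858.4) = 0.0185998.
df = n − 2 = 172.
t* = t_{0.05, 172} = 1.653761.
Margin = t* × SE = 1.653761 × 0.0185998 = 0.03076.
CI: -0.1202 ± 0.03076 → (-0.151, -0.089).
With 90% confidence, each one-unit increase in weekly hours worked is associated with a change of between -0.151 and -0.089 points (1–10) in job satisfaction score.

(-0.151, -0.089)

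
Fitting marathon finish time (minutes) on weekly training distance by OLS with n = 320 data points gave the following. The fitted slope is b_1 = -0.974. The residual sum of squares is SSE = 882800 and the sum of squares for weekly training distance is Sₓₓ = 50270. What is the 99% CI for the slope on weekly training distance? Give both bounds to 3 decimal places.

(-1.583, -0.365)

MSE = SSE/(n − 2) = 882800/318 = 2776.1.
SE(b_1) = √(MSE/Sₓₓ) = √(2776.1/50270) = 0.234997.
df = n − 2 = 318.
t* = t_{0.005, 318} = 2.591378.
Margin = t* × SE = 2.591378 × 0.234997 = 0.60897.
CI: -0.974 ± 0.60897 → (-1.583, -0.365).
With 99% confidence, each one-unit increase in weekly training distance is associated with a change of between -1.583 and -0.365 minutes in marathon finish time.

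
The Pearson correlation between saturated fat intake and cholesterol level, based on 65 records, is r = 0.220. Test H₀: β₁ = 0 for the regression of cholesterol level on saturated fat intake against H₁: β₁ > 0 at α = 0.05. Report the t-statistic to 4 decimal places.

t = 1.7901

t = r·√(n − 2)/√(1 − r²) = 0.220·√63/√0.9516 = 1.7901.
df = n − 2 = 63.
One-sided p ≈ 0.0391, which is < 0.05, so reject H₀.
There is evidence of a linear association between saturated fat intake and cholesterol level.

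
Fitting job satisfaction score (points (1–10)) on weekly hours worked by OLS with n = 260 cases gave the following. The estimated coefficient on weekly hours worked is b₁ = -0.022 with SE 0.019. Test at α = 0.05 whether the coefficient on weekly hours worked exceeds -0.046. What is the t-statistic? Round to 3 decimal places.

t = 1.263

H₀: β₁ = -0.046 vs H₁: β₁ > -0.046.
t = (b₁ − β₁⁰)/SE = (-0.022 − (-0.046)) / 0.019 = 1.263.
df = n − 2 = 260 − 2 = 258.
One-sided p ≈ 0.1038, which is ≥ 0.05, so fail to reject H₀.
The data do not give significant evidence that the true slope on weekly hours worked exceeds -0.046 points (1–10) per unit.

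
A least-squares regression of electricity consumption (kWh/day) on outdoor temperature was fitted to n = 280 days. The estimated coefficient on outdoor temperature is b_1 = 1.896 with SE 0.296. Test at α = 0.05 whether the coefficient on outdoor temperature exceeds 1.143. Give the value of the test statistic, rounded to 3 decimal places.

t = 2.544

H₀: β₁ = 1.143 vs H₁: β₁ > 1.143.
t = (b_1 − β₁⁰)/SE = (1.896 − 1.143) / 0.296 = 2.544.
df = n − 2 = 280 − 2 = 278.
One-sided p ≈ 0.0058, which is < 0.05, so reject H₀.
There is evidence that the true slope on outdoor temperature exceeds 1.143 kWh/day per unit.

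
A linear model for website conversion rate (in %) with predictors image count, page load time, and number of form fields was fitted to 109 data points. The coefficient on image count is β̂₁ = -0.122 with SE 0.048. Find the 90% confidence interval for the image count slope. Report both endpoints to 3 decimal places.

(-0.202, -0.042)

df = n − k − 1 = 109 − 3 − 1 = 105.
t* = t_{0.05, 105} = 1.659495.
Margin = t* × SE = 1.659495 × 0.048 = 0.07966.
CI: -0.122 ± 0.07966 → (-0.202, -0.042).
With 90% confidence, each one-unit increase in image count is associated with a change of between -0.202 and -0.042 % in website conversion rate, holding the other predictors fixed.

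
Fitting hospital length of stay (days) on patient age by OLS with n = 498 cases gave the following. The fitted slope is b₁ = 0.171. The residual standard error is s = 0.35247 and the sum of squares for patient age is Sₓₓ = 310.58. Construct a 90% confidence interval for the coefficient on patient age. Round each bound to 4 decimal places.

SE(b₁) = s/√Sₓₓ = 0.35247/√310.58 = 0.0200002.
df = n − 2 = 496.
t* = t_{0.05, 496} = 1.647932.
Margin = t* × SE = 1.647932 × 0.0200002 = 0.032959.
CI: 0.171 ± 0.032959 → (0.1380, 0.2040).
With 90% confidence, each one-unit increase in patient age is associated with a change of between 0.1380 and 0.2040 days in hospital length of stay.

(0.1380, 0.2040)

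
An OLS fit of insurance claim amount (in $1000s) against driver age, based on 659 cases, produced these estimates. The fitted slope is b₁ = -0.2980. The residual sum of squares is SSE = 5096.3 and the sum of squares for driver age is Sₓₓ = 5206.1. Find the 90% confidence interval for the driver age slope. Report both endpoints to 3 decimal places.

MSE = SSE/(n − 2) = 5096.3/657 = 7.75693.
SE(b₁) = √(MSE/Sₓₓ) = √(7.75693/5206.1) = 0.0386001.
df = n − 2 = 657.
t* = t_{0.05, 657} = 1.647176.
Margin = t* × SE = 1.647176 × 0.0386001 = 0.06358.
CI: -0.2980 ± 0.06358 → (-0.362, -0.234).
With 90% confidence, each one-unit increase in driver age is associated with a change of between -0.362 and -0.234 $1000s in insurance claim amount.

(-0.362, -0.234)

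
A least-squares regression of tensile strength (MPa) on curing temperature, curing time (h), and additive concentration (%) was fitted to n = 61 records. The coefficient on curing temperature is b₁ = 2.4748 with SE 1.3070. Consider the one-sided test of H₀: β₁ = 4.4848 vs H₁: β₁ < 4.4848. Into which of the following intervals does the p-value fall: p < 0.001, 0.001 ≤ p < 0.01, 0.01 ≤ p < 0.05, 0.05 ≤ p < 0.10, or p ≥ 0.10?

t = (2.4748 − 4.4848) / 1.3070 = -1.538.
df = n − k − 1 = 61 − 3 − 1 = 57.
One-sided p = P(T_{57} < t) ≈ 0.0648.
So 0.05 ≤ p < 0.10.

0.05 ≤ p < 0.10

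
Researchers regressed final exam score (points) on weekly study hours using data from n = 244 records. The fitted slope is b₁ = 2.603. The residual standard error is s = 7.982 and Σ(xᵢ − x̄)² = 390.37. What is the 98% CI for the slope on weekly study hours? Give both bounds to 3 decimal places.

(1.657, 3.549)

SE(b₁) = s/√Sₓₓ = 7.982/√390.37 = 0.403993.
df = n − 2 = 242.
t* = t_{0.01, 242} = 2.341855.
Margin = t* × SE = 2.341855 × 0.403993 = 0.94609.
CI: 2.603 ± 0.94609 → (1.657, 3.549).
With 98% confidence, each one-unit increase in weekly study hours is associated with a change of between 1.657 and 3.549 points in final exam score.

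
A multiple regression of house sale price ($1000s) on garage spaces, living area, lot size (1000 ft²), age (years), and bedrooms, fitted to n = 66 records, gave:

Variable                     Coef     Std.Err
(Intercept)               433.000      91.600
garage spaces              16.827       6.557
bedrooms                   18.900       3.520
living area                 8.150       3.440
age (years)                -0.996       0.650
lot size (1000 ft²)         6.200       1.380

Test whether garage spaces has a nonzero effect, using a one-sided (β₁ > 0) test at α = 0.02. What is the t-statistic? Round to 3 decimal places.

t = 2.566

Read off: b = 16.827, SE = 6.557 for garage spaces.
H₀: β₁ = 0 vs H₁: β₁ > 0.
t = 16.827 / 6.557 = 2.566.
df = n − k − 1 = 66 − 5 − 1 = 60.
One-sided p ≈ 0.0064, which is < 0.02, so reject H₀.
There is evidence that the true slope on garage spaces is positive, holding the other predictors fixed.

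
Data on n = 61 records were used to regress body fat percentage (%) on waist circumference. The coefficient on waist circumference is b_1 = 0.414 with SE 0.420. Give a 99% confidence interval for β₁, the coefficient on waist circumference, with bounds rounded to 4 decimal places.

(-0.7039, 1.5319)

df = n − 2 = 61 − 2 = 59.
t* = t_{0.005, 59} = 2.661759.
Margin = t* × SE = 2.661759 × 0.420 = 1.117939.
CI: 0.414 ± 1.117939 → (-0.7039, 1.5319).
With 99% confidence, each one-unit increase in waist circumference is associated with a change of between -0.7039 and 1.5319 % in body fat percentage.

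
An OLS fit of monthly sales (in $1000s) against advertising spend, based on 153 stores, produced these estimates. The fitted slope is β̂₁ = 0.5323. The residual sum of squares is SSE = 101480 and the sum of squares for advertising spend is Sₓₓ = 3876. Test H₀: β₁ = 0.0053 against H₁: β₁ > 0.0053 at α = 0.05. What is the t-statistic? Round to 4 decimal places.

MSE = SSE/(n − 2) = 101480/151 = 672.053.
SE(β̂₁) = √(MSE/Sₓₓ) = √(672.053/3876) = 0.416399.
t = (0.5323 − 0.0053) / 0.416399 = 1.2656.
df = n − 2 = 151.
One-sided p ≈ 0.1038, which is ≥ 0.05, so fail to reject H₀.
The data do not give significant evidence that the true slope on advertising spend exceeds 0.0053 $1000s per unit.

t = 1.2656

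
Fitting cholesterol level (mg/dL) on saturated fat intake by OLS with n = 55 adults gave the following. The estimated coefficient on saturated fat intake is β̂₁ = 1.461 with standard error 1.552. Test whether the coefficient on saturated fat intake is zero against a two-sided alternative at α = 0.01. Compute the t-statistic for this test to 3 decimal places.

H₀: β₁ = 0 vs H₁: β₁ ≠ 0.
t = (β̂₁ − β₁⁰)/SE = 1.461 / 1.552 = 0.941.
df = n − 2 = 55 − 2 = 53.
Two-sided p ≈ 0.3508, which is ≥ 0.01, so fail to reject H₀.
The data do not give significant evidence of an association between saturated fat intake and cholesterol level.

t = 0.941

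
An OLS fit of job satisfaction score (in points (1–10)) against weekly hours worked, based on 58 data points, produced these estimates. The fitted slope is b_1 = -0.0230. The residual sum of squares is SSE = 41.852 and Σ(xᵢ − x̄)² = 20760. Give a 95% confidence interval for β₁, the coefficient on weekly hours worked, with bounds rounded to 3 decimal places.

(-0.035, -0.011)

MSE = SSE/(n − 2) = 41.852/56 = 0.747357.
SE(b_1) = √(MSE/Sₓₓ) = √(0.747357/20760) = 0.00599999.
df = n − 2 = 56.
t* = t_{0.025, 56} = 2.003241.
Margin = t* × SE = 2.003241 × 0.00599999 = 0.01202.
CI: -0.0230 ± 0.01202 → (-0.035, -0.011).
With 95% confidence, each one-unit increase in weekly hours worked is associated with a change of between -0.035 and -0.011 points (1–10) in job satisfaction score.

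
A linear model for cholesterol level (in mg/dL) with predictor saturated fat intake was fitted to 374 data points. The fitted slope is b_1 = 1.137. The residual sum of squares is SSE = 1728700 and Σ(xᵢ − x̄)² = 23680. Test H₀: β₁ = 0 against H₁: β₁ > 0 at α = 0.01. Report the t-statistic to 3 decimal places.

MSE = SSE/(n − 2) = 1728700/372 = 4647.04.
SE(b_1) = √(MSE/Sₓₓ) = √(4647.04/23680) = 0.442994.
t = 1.137 / 0.442994 = 2.567.
df = n − 2 = 372.
One-sided p ≈ 0.0053, which is < 0.01, so reject H₀.
There is evidence that the true slope on saturated fat intake is positive.

t = 2.567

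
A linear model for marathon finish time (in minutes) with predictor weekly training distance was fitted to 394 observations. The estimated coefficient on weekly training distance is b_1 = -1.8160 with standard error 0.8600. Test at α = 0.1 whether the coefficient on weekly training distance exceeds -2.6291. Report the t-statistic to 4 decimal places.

t = 0.9455

H₀: β₁ = -2.6291 vs H₁: β₁ > -2.6291.
t = (b_1 − β₁⁰)/SE = (-1.8160 − (-2.6291)) / 0.8600 = 0.9455.
df = n − 2 = 394 − 2 = 392.
One-sided p ≈ 0.1725, which is ≥ 0.1, so fail to reject H₀.
The data do not give significant evidence that the true slope on weekly training distance exceeds -2.6291 minutes per unit.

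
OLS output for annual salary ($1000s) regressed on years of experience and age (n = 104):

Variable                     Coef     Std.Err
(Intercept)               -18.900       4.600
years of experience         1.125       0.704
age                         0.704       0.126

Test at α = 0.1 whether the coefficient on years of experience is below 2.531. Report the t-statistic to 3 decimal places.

Read off: b = 1.125, SE = 0.704 for years of experience.
H₀: β₁ = 2.531 vs H₁: β₁ < 2.531.
t = (1.125 − 2.531) / 0.704 = -1.997.
df = n − k − 1 = 104 − 2 − 1 = 101.
One-sided p ≈ 0.0242, which is < 0.1, so reject H₀.
There is evidence that the true slope on years of experience is below 2.531 $1000s per unit, holding the other predictors fixed.

t = -1.997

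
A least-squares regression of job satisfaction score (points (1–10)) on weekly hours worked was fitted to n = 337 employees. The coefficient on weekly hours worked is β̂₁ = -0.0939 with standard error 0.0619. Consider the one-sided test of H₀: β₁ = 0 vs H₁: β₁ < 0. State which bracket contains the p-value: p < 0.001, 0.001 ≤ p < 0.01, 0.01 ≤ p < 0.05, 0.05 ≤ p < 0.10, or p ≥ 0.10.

0.05 ≤ p < 0.10

t = -0.0939 / 0.0619 = -1.517.
df = n − 2 = 337 − 2 = 335.
One-sided p = P(T_{335} < t) ≈ 0.0651.
So 0.05 ≤ p < 0.10.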